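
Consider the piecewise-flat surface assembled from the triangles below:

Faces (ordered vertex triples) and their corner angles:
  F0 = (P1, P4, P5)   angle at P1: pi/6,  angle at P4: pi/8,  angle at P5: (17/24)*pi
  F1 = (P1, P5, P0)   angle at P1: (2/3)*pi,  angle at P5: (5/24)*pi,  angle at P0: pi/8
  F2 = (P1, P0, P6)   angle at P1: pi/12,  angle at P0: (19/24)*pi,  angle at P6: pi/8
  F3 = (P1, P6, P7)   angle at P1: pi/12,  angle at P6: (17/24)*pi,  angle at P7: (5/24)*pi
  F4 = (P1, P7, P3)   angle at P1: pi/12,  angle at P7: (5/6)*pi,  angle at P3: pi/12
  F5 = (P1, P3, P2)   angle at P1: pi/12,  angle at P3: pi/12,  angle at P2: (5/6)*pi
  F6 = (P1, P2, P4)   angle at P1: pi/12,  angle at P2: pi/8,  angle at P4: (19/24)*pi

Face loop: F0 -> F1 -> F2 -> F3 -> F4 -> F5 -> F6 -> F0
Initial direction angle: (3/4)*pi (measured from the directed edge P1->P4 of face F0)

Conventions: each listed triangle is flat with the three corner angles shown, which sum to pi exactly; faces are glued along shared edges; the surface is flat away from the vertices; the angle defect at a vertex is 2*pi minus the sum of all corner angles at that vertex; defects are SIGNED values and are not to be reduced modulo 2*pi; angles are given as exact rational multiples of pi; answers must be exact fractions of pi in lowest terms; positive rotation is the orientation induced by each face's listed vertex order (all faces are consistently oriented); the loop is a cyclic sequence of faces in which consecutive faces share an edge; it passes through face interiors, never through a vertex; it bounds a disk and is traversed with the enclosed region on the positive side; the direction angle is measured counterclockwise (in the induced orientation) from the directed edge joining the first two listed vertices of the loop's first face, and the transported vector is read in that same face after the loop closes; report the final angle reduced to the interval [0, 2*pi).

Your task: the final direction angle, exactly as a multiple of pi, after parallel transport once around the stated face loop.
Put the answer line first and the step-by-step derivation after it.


Answer: final direction angle = (3/2)*pi

enclosed vertex P1: corner angles sum to (5/4)*pi, defect = 2*pi - (5/4)*pi = (3/4)*pi
the rotation equals the total enclosed defect, so the final angle is initial + defects (mod 2*pi)
final angle = (3/4)*pi + (3/4)*pi = (3/2)*pi (mod 2*pi)


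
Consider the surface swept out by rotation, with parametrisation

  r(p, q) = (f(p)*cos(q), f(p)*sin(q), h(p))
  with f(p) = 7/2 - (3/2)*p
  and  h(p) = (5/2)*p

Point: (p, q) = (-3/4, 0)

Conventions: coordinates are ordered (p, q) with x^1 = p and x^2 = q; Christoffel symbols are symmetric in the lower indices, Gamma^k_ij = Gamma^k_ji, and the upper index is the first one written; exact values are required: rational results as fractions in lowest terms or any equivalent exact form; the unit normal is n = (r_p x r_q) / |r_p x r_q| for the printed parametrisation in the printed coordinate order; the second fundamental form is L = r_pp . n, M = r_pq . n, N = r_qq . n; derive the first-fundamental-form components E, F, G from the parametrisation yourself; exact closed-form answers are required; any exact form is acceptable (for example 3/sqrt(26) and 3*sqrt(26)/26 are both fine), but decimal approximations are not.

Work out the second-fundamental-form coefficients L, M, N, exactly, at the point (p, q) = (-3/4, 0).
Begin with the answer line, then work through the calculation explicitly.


Answer: L = 0, M = 0, N = 185*sqrt(34)/272

f = 37/8, f' = -3/2, f'' = 0, h' = 5/2, h'' = 0
E = 17/2, F = 0, G = 1369/64; answer radicand W^2 = 17/2
unnormalised second-form numerators: l = 0, m = 0, n = 185/16; L = l/sqrt(17/2), and similarly M = m/sqrt(W^2), N = n/sqrt(W^2)


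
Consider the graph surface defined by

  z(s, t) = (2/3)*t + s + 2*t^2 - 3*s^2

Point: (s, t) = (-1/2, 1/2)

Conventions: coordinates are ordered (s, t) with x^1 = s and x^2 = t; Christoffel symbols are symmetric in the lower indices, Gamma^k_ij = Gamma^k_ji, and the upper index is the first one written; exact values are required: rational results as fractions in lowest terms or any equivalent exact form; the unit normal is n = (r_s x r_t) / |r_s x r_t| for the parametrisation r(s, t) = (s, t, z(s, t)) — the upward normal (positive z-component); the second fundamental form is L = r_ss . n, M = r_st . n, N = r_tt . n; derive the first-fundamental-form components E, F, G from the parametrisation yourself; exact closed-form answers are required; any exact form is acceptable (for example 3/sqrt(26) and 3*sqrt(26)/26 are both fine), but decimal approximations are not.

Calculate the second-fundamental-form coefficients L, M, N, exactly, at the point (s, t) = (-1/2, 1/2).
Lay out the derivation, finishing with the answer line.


z_s = 4, z_t = 8/3, z_ss = -6, z_st = 0, z_tt = 4
E = 17, F = 32/3, G = 73/9; answer radicand W^2 = 217/9
unnormalised second-form numerators: l = -6, m = 0, n = 4; L = l/sqrt(217/9), and similarly M = m/sqrt(W^2), N = n/sqrt(W^2)

Answer: L = -18*sqrt(217)/217, M = 0, N = 12*sqrt(217)/217


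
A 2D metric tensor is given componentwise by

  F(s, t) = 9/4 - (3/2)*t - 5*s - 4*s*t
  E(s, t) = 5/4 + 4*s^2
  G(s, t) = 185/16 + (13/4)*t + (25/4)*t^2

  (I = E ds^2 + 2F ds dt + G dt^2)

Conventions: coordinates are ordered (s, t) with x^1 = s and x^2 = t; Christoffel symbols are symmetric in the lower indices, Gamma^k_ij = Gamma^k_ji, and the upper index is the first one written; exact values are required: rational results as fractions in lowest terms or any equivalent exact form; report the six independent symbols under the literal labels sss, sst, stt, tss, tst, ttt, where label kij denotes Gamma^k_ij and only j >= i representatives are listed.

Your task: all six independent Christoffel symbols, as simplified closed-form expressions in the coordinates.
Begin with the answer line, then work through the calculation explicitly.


Answer: Gamma_sss = (576*s*t^2 - 1728*s*t + 1360*s - 384*t^2 + 96*t + 720)/(576*s^2*t^2 - 1728*s^2*t + 1360*s^2 - 768*s*t^2 + 192*s*t + 1440*s + 356*t^2 + 692*t + 601), Gamma_sst = 0, Gamma_stt = (1584*s*t - 2440*s - 1056*t - 1344)/(576*s^2*t^2 - 1728*s^2*t + 1360*s^2 - 768*s*t^2 + 192*s*t + 1440*s + 356*t^2 + 692*t + 601), Gamma_tss = (384*s*t - 576*s - 320*t - 400)/(576*s^2*t^2 - 1728*s^2*t + 1360*s^2 - 768*s*t^2 + 192*s*t + 1440*s + 356*t^2 + 692*t + 601), Gamma_tst = 0, Gamma_ttt = (576*s^2*t - 864*s^2 - 768*s*t + 96*s + 356*t + 346)/(576*s^2*t^2 - 1728*s^2*t + 1360*s^2 - 768*s*t^2 + 192*s*t + 1440*s + 356*t^2 + 692*t + 601)

E = 5/4 + 4*s^2; F = 9/4 - (3/2)*t - 5*s - 4*s*t; G = 185/16 + (13/4)*t + (25/4)*t^2
Gamma^k_ij = (1/2) g^{kl} (d_i g_jl + d_j g_il - d_l g_ij), with g^inv = (1/(EG-F^2)) [[G, -F], [-F, E]]
first partials: E_s = 8*s, E_t = 0, F_s = -5 - 4*t, F_t = -3/2 - 4*s, G_s = 0, G_t = 13/4 + (25/2)*t
D = EG - F^2 = 601/64 + (173/16)*t + (45/2)*s + (89/16)*t^2 + 3*s*t + (85/4)*s^2 - 12*s*t^2 - 27*s^2*t + 9*s^2*t^2
expanded: Gamma^s_ss = (G E_s - 2F F_s + F E_t)/(2D), Gamma^s_st = (G E_t - F G_s)/(2D), Gamma^s_tt = (2G F_t - G G_s - F G_t)/(2D), Gamma^t_ss = (2E F_s - E E_t - F E_s)/(2D), Gamma^t_st = (E G_s - F E_t)/(2D), Gamma^t_tt = (E G_t - 2F F_t + F G_s)/(2D); substitute and cancel common factors


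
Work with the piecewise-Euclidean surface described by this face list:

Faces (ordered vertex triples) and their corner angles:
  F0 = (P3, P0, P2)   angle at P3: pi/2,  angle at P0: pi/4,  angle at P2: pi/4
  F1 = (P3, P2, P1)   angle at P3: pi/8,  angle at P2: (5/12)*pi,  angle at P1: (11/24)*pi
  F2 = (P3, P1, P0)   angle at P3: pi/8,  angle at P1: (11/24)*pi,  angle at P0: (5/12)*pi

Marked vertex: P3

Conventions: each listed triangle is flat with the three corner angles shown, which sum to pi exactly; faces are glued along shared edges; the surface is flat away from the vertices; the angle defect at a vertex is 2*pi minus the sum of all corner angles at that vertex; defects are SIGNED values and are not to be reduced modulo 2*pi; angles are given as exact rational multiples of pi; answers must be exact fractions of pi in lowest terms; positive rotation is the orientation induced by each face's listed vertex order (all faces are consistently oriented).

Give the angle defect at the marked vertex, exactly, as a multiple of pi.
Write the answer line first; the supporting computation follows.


Answer: defect(P3) = (5/4)*pi

Sum of corner angles at P3: (3/4)*pi
defect = 2*pi - (3/4)*pi


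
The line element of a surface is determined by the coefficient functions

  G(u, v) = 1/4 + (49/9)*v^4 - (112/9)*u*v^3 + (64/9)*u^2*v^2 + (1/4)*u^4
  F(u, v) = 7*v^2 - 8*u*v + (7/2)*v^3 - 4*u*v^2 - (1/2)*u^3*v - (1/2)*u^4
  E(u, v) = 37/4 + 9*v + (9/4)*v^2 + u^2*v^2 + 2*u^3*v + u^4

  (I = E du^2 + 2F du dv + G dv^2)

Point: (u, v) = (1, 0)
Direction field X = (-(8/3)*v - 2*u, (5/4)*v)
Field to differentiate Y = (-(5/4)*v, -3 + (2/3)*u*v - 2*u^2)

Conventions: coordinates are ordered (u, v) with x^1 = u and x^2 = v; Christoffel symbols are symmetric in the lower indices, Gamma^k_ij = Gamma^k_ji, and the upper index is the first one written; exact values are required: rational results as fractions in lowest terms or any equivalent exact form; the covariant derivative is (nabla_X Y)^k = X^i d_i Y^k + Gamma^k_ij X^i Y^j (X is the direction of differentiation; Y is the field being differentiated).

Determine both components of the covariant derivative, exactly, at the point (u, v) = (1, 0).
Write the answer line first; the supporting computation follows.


Answer: (nabla_X Y)^u = 80/13, (nabla_X Y)^v = 314/13

E = 41/4, F = -1/2, G = 1/2 at the point
E_u = 4, E_v = 11, F_u = -2, F_v = -17/2, G_u = 1, G_v = 0
EG - F^2 = 39/8;  g^inv = (8/39) * [[1/2, 1/2], [1/2, 41/4]]
first-kind symbols [ij,l] = (1/2)(d_i g_jl + d_j g_il - d_l g_ij): [uu,u] = E_u/2 = 2, [uu,v] = F_u - E_v/2 = -15/2, [uv,u] = E_v/2 = 11/2, [uv,v] = G_u/2 = 1/2, [vv,u] = F_v - G_u/2 = -9, [vv,v] = G_v/2 = 0
Gamma^u_ij = (G*[ij,u] - F*[ij,v])/(EG - F^2), Gamma^v_ij = (E*[ij,v] - F*[ij,u])/(EG - F^2)
Gamma_uuu = -22/39, Gamma_uuv = 8/13, Gamma_uvv = -12/13, Gamma_vuu = -607/39, Gamma_vuv = 21/13, Gamma_vvv = -12/13
X = (-2, 0), Y = (0, -5) at the point


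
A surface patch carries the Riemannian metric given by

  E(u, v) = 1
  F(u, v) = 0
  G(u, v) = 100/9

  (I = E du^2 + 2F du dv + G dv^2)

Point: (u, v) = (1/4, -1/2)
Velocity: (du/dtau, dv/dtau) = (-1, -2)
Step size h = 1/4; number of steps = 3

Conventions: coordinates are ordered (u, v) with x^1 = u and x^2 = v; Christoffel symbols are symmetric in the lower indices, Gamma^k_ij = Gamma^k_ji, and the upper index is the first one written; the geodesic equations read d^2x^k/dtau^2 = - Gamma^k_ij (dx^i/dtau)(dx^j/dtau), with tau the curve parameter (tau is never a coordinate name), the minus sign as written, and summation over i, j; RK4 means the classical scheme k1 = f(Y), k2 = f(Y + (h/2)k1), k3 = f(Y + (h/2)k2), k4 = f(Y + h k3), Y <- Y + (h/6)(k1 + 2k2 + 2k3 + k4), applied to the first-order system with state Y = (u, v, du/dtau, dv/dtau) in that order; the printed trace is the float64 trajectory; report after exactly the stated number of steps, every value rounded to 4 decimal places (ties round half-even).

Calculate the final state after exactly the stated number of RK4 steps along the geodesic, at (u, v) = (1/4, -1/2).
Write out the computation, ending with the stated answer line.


f(Y) = (du/dtau, dv/dtau, -Gamma^u_ij Y'^i Y'^j, -Gamma^v_ij Y'^i Y'^j) with the Gammas evaluated at the stage position; h = 0.250000; intermediate values shown to 6 dp
step 0: u = 0.2500, v = -0.5000, du/dtau = -1.0000, dv/dtau = -2.0000
step 1:
  k1: at (u, v) = (0.250000, -0.500000), (du/dtau, dv/dtau) = (-1.000000, -2.000000); Gamma_uuu = 0.000000, Gamma_uuv = 0.000000, Gamma_uvv = 0.000000, Gamma_vuu = 0.000000, Gamma_vuv = 0.000000, Gamma_vvv = 0.000000; k1 = (-1.000000, -2.000000, 0.000000, 0.000000)
  k2: at (u, v) = (0.125000, -0.750000), (du/dtau, dv/dtau) = (-1.000000, -2.000000); Gamma_uuu = 0.000000, Gamma_uuv = 0.000000, Gamma_uvv = 0.000000, Gamma_vuu = 0.000000, Gamma_vuv = 0.000000, Gamma_vvv = 0.000000; k2 = (-1.000000, -2.000000, 0.000000, 0.000000)
  k3: at (u, v) = (0.125000, -0.750000), (du/dtau, dv/dtau) = (-1.000000, -2.000000); Gamma_uuu = 0.000000, Gamma_uuv = 0.000000, Gamma_uvv = 0.000000, Gamma_vuu = 0.000000, Gamma_vuv = 0.000000, Gamma_vvv = 0.000000; k3 = (-1.000000, -2.000000, 0.000000, 0.000000)
  k4: at (u, v) = (0.000000, -1.000000), (du/dtau, dv/dtau) = (-1.000000, -2.000000); Gamma_uuu = 0.000000, Gamma_uuv = 0.000000, Gamma_uvv = 0.000000, Gamma_vuu = 0.000000, Gamma_vuv = 0.000000, Gamma_vvv = 0.000000; k4 = (-1.000000, -2.000000, 0.000000, 0.000000)
  Y <- Y + (h/6)(k1 + 2k2 + 2k3 + k4): u = 0.0000, v = -1.0000, du/dtau = -1.0000, dv/dtau = -2.0000
step 2:
  k1: at (u, v) = (0.000000, -1.000000), (du/dtau, dv/dtau) = (-1.000000, -2.000000); Gamma_uuu = 0.000000, Gamma_uuv = 0.000000, Gamma_uvv = 0.000000, Gamma_vuu = 0.000000, Gamma_vuv = 0.000000, Gamma_vvv = 0.000000; k1 = (-1.000000, -2.000000, 0.000000, 0.000000)
  k2: at (u, v) = (-0.125000, -1.250000), (du/dtau, dv/dtau) = (-1.000000, -2.000000); Gamma_uuu = 0.000000, Gamma_uuv = 0.000000, Gamma_uvv = 0.000000, Gamma_vuu = 0.000000, Gamma_vuv = 0.000000, Gamma_vvv = 0.000000; k2 = (-1.000000, -2.000000, 0.000000, 0.000000)
  k3: at (u, v) = (-0.125000, -1.250000), (du/dtau, dv/dtau) = (-1.000000, -2.000000); Gamma_uuu = 0.000000, Gamma_uuv = 0.000000, Gamma_uvv = 0.000000, Gamma_vuu = 0.000000, Gamma_vuv = 0.000000, Gamma_vvv = 0.000000; k3 = (-1.000000, -2.000000, 0.000000, 0.000000)
  k4: at (u, v) = (-0.250000, -1.500000), (du/dtau, dv/dtau) = (-1.000000, -2.000000); Gamma_uuu = 0.000000, Gamma_uuv = 0.000000, Gamma_uvv = 0.000000, Gamma_vuu = 0.000000, Gamma_vuv = 0.000000, Gamma_vvv = 0.000000; k4 = (-1.000000, -2.000000, 0.000000, 0.000000)
  Y <- Y + (h/6)(k1 + 2k2 + 2k3 + k4): u = -0.2500, v = -1.5000, du/dtau = -1.0000, dv/dtau = -2.0000
step 3:
  k1: at (u, v) = (-0.250000, -1.500000), (du/dtau, dv/dtau) = (-1.000000, -2.000000); Gamma_uuu = 0.000000, Gamma_uuv = 0.000000, Gamma_uvv = 0.000000, Gamma_vuu = 0.000000, Gamma_vuv = 0.000000, Gamma_vvv = 0.000000; k1 = (-1.000000, -2.000000, 0.000000, 0.000000)
  k2: at (u, v) = (-0.375000, -1.750000), (du/dtau, dv/dtau) = (-1.000000, -2.000000); Gamma_uuu = 0.000000, Gamma_uuv = 0.000000, Gamma_uvv = 0.000000, Gamma_vuu = 0.000000, Gamma_vuv = 0.000000, Gamma_vvv = 0.000000; k2 = (-1.000000, -2.000000, 0.000000, 0.000000)
  k3: at (u, v) = (-0.375000, -1.750000), (du/dtau, dv/dtau) = (-1.000000, -2.000000); Gamma_uuu = 0.000000, Gamma_uuv = 0.000000, Gamma_uvv = 0.000000, Gamma_vuu = 0.000000, Gamma_vuv = 0.000000, Gamma_vvv = 0.000000; k3 = (-1.000000, -2.000000, 0.000000, 0.000000)
  k4: at (u, v) = (-0.500000, -2.000000), (du/dtau, dv/dtau) = (-1.000000, -2.000000); Gamma_uuu = 0.000000, Gamma_uuv = 0.000000, Gamma_uvv = 0.000000, Gamma_vuu = 0.000000, Gamma_vuv = 0.000000, Gamma_vvv = 0.000000; k4 = (-1.000000, -2.000000, 0.000000, 0.000000)
  Y <- Y + (h/6)(k1 + 2k2 + 2k3 + k4): u = -0.5000, v = -2.0000, du/dtau = -1.0000, dv/dtau = -2.0000

Answer: u = -0.5000, v = -2.0000, du/dtau = -1.0000, dv/dtau = -2.0000


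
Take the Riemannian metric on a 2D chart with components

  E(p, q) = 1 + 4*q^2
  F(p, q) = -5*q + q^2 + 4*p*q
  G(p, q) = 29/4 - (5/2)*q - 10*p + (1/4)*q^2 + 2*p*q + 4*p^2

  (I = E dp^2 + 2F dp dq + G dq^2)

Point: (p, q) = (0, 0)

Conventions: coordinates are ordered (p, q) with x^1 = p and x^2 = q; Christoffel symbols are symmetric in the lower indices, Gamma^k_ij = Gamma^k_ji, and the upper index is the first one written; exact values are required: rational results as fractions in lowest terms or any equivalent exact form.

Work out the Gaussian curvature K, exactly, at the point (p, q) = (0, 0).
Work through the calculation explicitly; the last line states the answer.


E = 1, F = 0, G = 29/4, EG - F^2 = 29/4 at the point
E_p = 0, E_q = 0, F_p = 0, F_q = -5, G_p = -10, G_q = -5/2
E_qq = 8, F_pq = 4, G_pp = 8
Evaluate Brioschi's two determinant matrices M1, M2 and divide by (EG - F^2)^2.
M1 = [[-E_qq/2 + F_pq - G_pp/2, E_p/2, F_p - E_q/2], [F_q - G_p/2, E, F], [G_q/2, F, G]] = [[-4, 0, 0], [0, 1, 0], [-5/4, 0, 29/4]]; det M1 = -29
M2 = [[0, E_q/2, G_p/2], [E_q/2, E, F], [G_p/2, F, G]] = [[0, 0, -5], [0, 1, 0], [-5, 0, 29/4]]; det M2 = -25
det M1 - det M2 = -4; K = -4 / (29/4)^2 = -64/841

Answer: K = -64/841


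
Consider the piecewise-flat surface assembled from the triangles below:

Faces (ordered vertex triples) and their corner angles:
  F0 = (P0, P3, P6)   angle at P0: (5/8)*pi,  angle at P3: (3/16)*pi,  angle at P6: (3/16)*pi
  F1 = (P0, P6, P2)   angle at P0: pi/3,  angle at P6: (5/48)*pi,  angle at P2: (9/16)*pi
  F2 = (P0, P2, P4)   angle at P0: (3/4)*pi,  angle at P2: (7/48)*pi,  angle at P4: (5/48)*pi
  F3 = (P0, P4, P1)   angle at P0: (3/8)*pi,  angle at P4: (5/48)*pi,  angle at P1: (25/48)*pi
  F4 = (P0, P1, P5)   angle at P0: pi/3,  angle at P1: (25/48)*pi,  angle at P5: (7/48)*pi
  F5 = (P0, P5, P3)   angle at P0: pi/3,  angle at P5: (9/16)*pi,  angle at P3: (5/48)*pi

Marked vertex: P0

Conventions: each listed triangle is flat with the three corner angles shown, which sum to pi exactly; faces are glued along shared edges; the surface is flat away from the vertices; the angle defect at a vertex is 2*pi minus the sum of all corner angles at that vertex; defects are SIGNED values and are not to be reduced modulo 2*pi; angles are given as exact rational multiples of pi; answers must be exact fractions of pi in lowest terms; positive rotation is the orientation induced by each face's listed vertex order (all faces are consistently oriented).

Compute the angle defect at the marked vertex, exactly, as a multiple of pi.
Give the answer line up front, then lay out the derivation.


Answer: defect(P0) = (-3/4)*pi

Sum of corner angles at P0: (11/4)*pi
defect = 2*pi - (11/4)*pi


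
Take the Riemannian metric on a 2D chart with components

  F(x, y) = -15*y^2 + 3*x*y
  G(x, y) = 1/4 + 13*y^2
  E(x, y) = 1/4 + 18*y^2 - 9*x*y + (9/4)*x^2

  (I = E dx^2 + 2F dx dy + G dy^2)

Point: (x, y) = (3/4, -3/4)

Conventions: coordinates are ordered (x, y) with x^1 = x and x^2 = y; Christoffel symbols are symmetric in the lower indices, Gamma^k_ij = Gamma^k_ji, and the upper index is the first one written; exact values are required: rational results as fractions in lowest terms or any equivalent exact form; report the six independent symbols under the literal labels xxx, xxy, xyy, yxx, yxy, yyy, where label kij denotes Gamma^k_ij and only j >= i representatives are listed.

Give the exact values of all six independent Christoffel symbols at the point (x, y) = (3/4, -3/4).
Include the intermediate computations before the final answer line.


E = 1069/64, F = -81/8, G = 121/16 at the point
E_x = 81/8, E_y = -135/4, F_x = -9/4, F_y = 99/4, G_x = 0, G_y = -39/2
EG - F^2 = 24373/1024;  g^inv = (1024/24373) * [[121/16, 81/8], [81/8, 1069/64]]
first-kind symbols [ij,l] = (1/2)(d_i g_jl + d_j g_il - d_l g_ij): [xx,x] = E_x/2 = 81/16, [xx,y] = F_x - E_y/2 = 117/8, [xy,x] = E_y/2 = -135/8, [xy,y] = G_x/2 = 0, [yy,x] = F_y - G_x/2 = 99/4, [yy,y] = G_y/2 = -39/4
Gamma^x_ij = (G*[ij,x] - F*[ij,y])/(EG - F^2), Gamma^y_ij = (E*[ij,y] - F*[ij,x])/(EG - F^2)

Answer: Gamma_xxx = 190836/24373, Gamma_xxy = -130680/24373, Gamma_xyy = 90576/24373, Gamma_yxx = 302634/24373, Gamma_yxy = -174960/24373, Gamma_yyy = 89844/24373


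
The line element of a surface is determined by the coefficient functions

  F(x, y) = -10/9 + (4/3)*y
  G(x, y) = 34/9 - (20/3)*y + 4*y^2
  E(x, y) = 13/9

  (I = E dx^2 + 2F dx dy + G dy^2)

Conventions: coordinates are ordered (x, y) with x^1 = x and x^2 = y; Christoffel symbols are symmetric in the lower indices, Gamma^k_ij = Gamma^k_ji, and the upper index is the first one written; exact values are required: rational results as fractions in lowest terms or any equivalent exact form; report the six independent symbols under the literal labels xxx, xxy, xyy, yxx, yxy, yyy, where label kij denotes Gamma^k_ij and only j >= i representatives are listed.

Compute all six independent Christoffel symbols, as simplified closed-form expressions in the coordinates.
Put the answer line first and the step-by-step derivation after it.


Answer: Gamma_xxx = 0, Gamma_xxy = 0, Gamma_xyy = 6/(18*y^2 - 30*y + 19), Gamma_yxx = 0, Gamma_yxy = 0, Gamma_yyy = (18*y - 15)/(18*y^2 - 30*y + 19)

E = 13/9; F = -10/9 + (4/3)*y; G = 34/9 - (20/3)*y + 4*y^2
Gamma^k_ij = (1/2) g^{kl} (d_i g_jl + d_j g_il - d_l g_ij), with g^inv = (1/(EG-F^2)) [[G, -F], [-F, E]]
first partials: E_x = 0, E_y = 0, F_x = 0, F_y = 4/3, G_x = 0, G_y = -20/3 + 8*y
D = EG - F^2 = 38/9 - (20/3)*y + 4*y^2
expanded: Gamma^x_xx = (G E_x - 2F F_x + F E_y)/(2D), Gamma^x_xy = (G E_y - F G_x)/(2D), Gamma^x_yy = (2G F_y - G G_x - F G_y)/(2D), Gamma^y_xx = (2E F_x - E E_y - F E_x)/(2D), Gamma^y_xy = (E G_x - F E_y)/(2D), Gamma^y_yy = (E G_y - 2F F_y + F G_x)/(2D); substitute and cancel common factors


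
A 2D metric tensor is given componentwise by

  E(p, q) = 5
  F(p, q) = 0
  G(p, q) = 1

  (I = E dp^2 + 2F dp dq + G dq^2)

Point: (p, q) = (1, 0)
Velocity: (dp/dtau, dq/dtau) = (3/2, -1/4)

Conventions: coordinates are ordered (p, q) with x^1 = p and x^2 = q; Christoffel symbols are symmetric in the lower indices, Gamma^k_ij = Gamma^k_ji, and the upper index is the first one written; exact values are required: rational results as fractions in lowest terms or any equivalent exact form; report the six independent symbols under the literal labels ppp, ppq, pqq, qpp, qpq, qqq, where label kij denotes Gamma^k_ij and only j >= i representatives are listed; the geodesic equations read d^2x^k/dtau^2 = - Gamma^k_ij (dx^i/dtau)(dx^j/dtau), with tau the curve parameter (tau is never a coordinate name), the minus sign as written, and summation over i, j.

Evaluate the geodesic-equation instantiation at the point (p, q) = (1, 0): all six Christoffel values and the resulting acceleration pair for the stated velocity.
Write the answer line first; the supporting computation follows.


Answer: Gamma_ppp = 0, Gamma_ppq = 0, Gamma_pqq = 0, Gamma_qpp = 0, Gamma_qpq = 0, Gamma_qqq = 0; accelerations (d^2p/dtau^2, d^2q/dtau^2) = (0, 0)

E = 5, F = 0, G = 1 at the point
E_p = 0, E_q = 0, F_p = 0, F_q = 0, G_p = 0, G_q = 0
EG - F^2 = 5;  g^inv = (1/5) * [[1, 0], [0, 5]]
first-kind symbols [ij,l] = (1/2)(d_i g_jl + d_j g_il - d_l g_ij): [pp,p] = E_p/2 = 0, [pp,q] = F_p - E_q/2 = 0, [pq,p] = E_q/2 = 0, [pq,q] = G_p/2 = 0, [qq,p] = F_q - G_p/2 = 0, [qq,q] = G_q/2 = 0
Gamma^p_ij = (G*[ij,p] - F*[ij,q])/(EG - F^2), Gamma^q_ij = (E*[ij,q] - F*[ij,p])/(EG - F^2)
Gamma_ppp = 0, Gamma_ppq = 0, Gamma_pqq = 0, Gamma_qpp = 0, Gamma_qpq = 0, Gamma_qqq = 0
d^2p/dtau^2 = -(Gamma_ppp*(3/2)^2 + 2*Gamma_ppq*(3/2)*(-1/4) + Gamma_pqq*(-1/4)^2) = 0
d^2q/dtau^2 = -(Gamma_qpp*(3/2)^2 + 2*Gamma_qpq*(3/2)*(-1/4) + Gamma_qqq*(-1/4)^2) = 0


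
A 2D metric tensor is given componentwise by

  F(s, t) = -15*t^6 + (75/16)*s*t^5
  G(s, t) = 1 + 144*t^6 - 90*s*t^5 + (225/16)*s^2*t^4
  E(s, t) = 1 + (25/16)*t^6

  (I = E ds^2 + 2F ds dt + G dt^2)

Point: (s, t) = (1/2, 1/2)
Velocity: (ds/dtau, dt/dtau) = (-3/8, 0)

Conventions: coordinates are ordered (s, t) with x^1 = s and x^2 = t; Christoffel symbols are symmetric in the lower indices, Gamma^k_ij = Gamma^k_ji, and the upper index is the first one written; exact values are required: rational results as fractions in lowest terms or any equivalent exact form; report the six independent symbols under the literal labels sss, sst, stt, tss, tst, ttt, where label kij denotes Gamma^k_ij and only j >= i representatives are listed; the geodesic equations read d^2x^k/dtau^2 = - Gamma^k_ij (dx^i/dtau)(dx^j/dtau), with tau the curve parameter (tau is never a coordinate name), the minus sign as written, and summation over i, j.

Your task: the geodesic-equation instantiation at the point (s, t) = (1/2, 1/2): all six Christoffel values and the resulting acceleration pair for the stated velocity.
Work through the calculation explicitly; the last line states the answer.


E = 1049/1024, F = -165/1024, G = 2113/1024 at the point
E_s = 0, E_t = 75/256, F_s = 75/512, F_t = -1065/512, G_s = -495/256, G_t = 1881/128
EG - F^2 = 1069/512;  g^inv = (512/1069) * [[2113/1024, 165/1024], [165/1024, 1049/1024]]
first-kind symbols [ij,l] = (1/2)(d_i g_jl + d_j g_il - d_l g_ij): [ss,s] = E_s/2 = 0, [ss,t] = F_s - E_t/2 = 0, [st,s] = E_t/2 = 75/512, [st,t] = G_s/2 = -495/512, [tt,s] = F_t - G_s/2 = -285/256, [tt,t] = G_t/2 = 1881/256
Gamma^s_ij = (G*[ij,s] - F*[ij,t])/(EG - F^2), Gamma^t_ij = (E*[ij,t] - F*[ij,s])/(EG - F^2)
Gamma_sss = 0, Gamma_sst = 75/1069, Gamma_stt = -570/1069, Gamma_tss = 0, Gamma_tst = -495/1069, Gamma_ttt = 3762/1069
d^2s/dtau^2 = -(Gamma_sss*(-3/8)^2 + 2*Gamma_sst*(-3/8)*(0) + Gamma_stt*(0)^2) = 0
d^2t/dtau^2 = -(Gamma_tss*(-3/8)^2 + 2*Gamma_tst*(-3/8)*(0) + Gamma_ttt*(0)^2) = 0

Answer: Gamma_sss = 0, Gamma_sst = 75/1069, Gamma_stt = -570/1069, Gamma_tss = 0, Gamma_tst = -495/1069, Gamma_ttt = 3762/1069; accelerations (d^2s/dtau^2, d^2t/dtau^2) = (0, 0)


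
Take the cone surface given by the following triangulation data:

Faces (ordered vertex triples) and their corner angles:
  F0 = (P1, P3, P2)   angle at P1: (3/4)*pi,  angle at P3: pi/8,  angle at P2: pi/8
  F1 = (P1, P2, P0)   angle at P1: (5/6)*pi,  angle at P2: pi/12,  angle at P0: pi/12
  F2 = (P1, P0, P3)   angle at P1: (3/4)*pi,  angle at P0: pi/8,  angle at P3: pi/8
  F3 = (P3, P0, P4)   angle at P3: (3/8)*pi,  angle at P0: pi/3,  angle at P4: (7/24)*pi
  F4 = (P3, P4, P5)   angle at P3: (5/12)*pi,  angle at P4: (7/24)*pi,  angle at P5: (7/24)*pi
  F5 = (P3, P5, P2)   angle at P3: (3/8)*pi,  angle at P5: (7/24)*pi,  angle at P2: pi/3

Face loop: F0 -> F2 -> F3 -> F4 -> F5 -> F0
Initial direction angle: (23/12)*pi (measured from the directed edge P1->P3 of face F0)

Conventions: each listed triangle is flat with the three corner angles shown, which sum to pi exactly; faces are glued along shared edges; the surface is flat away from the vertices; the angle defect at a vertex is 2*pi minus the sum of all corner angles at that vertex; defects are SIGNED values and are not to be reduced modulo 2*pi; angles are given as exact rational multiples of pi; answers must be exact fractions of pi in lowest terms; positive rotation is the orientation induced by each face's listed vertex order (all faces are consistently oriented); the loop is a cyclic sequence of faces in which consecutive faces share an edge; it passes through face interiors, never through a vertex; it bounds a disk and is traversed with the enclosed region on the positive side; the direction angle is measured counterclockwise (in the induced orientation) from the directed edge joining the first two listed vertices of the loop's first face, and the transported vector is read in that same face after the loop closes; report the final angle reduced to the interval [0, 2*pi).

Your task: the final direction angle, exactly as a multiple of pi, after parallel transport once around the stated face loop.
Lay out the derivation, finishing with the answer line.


enclosed vertex P3: corner angles sum to (17/12)*pi, defect = 2*pi - (17/12)*pi = (7/12)*pi
the rotation equals the total enclosed defect, so the final angle is initial + defects (mod 2*pi)
final angle = (23/12)*pi + (7/12)*pi = pi/2 (mod 2*pi)

Answer: final direction angle = pi/2


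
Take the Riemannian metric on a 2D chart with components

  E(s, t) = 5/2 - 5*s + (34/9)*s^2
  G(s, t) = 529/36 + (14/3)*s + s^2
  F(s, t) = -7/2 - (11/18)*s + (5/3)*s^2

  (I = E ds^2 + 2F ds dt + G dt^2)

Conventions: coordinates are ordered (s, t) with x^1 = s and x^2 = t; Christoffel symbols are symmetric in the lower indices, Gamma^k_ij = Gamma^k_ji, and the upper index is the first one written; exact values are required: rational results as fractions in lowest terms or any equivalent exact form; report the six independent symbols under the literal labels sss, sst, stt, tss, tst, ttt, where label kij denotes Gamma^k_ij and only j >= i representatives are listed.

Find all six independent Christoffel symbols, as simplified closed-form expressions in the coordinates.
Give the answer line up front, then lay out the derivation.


Answer: Gamma_sss = (-384*s^3 + 3928*s^2 + 11910*s - 8397)/(216*s^4 + 3168*s^3 + 9930*s^2 - 14274*s + 5289), Gamma_sst = (-360*s^3 - 708*s^2 + 1064*s + 1764)/(216*s^4 + 3168*s^3 + 9930*s^2 - 14274*s + 5289), Gamma_stt = (-216*s^3 - 1512*s^2 - 5526*s - 7406)/(216*s^4 + 3168*s^3 + 9930*s^2 - 14274*s + 5289), Gamma_tss = (1360*s^3 - 2700*s^2 + 4986*s - 2220)/(216*s^4 + 3168*s^3 + 9930*s^2 - 14274*s + 5289), Gamma_tst = (816*s^3 + 824*s^2 - 1980*s + 1260)/(216*s^4 + 3168*s^3 + 9930*s^2 - 14274*s + 5289), Gamma_ttt = (360*s^3 + 708*s^2 - 1064*s - 1764)/(216*s^4 + 3168*s^3 + 9930*s^2 - 14274*s + 5289)

E = 5/2 - 5*s + (34/9)*s^2; F = -7/2 - (11/18)*s + (5/3)*s^2; G = 529/36 + (14/3)*s + s^2
Gamma^k_ij = (1/2) g^{kl} (d_i g_jl + d_j g_il - d_l g_ij), with g^inv = (1/(EG-F^2)) [[G, -F], [-F, E]]
first partials: E_s = -5 + (68/9)*s, E_t = 0, F_s = -11/18 + (10/3)*s, F_t = 0, G_s = 14/3 + 2*s, G_t = 0
D = EG - F^2 = 1763/72 - (793/12)*s + (1655/36)*s^2 + (44/3)*s^3 + s^4
expanded: Gamma^s_ss = (G E_s - 2F F_s + F E_t)/(2D), Gamma^s_st = (G E_t - F G_s)/(2D), Gamma^s_tt = (2G F_t - G G_s - F G_t)/(2D), Gamma^t_ss = (2E F_s - E E_t - F E_s)/(2D), Gamma^t_st = (E G_s - F E_t)/(2D), Gamma^t_tt = (E G_t - 2F F_t + F G_s)/(2D); substitute and cancel common factors


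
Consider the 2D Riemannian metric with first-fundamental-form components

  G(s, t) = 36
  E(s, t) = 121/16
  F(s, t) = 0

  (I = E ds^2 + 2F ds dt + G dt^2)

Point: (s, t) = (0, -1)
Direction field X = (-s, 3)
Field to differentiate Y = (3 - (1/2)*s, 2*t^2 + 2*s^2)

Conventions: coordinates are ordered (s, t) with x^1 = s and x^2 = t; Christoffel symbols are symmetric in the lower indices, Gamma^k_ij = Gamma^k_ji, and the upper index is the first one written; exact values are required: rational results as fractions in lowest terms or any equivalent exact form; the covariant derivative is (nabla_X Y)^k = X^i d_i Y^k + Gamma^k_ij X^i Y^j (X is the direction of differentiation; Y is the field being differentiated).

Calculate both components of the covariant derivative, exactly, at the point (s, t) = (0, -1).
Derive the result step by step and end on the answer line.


E = 121/16, F = 0, G = 36 at the point
E_s = 0, E_t = 0, F_s = 0, F_t = 0, G_s = 0, G_t = 0
EG - F^2 = 1089/4;  g^inv = (4/1089) * [[36, 0], [0, 121/16]]
first-kind symbols [ij,l] = (1/2)(d_i g_jl + d_j g_il - d_l g_ij): [ss,s] = E_s/2 = 0, [ss,t] = F_s - E_t/2 = 0, [st,s] = E_t/2 = 0, [st,t] = G_s/2 = 0, [tt,s] = F_t - G_s/2 = 0, [tt,t] = G_t/2 = 0
Gamma^s_ij = (G*[ij,s] - F*[ij,t])/(EG - F^2), Gamma^t_ij = (E*[ij,t] - F*[ij,s])/(EG - F^2)
Gamma_sss = 0, Gamma_sst = 0, Gamma_stt = 0, Gamma_tss = 0, Gamma_tst = 0, Gamma_ttt = 0
X = (0, 3), Y = (3, 2) at the point

Answer: (nabla_X Y)^s = 0, (nabla_X Y)^t = -12


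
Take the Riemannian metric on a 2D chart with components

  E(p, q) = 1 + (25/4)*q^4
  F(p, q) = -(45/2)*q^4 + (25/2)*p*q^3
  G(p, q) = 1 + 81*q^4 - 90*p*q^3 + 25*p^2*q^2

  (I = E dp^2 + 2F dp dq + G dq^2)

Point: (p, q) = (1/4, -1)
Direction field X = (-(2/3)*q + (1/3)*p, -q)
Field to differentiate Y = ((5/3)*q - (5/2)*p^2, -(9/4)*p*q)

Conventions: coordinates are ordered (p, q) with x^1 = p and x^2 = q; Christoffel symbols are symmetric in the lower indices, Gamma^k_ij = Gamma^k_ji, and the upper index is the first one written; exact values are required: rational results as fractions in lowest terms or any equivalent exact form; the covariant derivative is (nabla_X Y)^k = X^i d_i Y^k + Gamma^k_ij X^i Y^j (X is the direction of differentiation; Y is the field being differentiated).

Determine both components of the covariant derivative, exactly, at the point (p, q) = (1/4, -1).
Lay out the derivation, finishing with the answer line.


E = 29/4, F = -205/8, G = 1697/16 at the point
E_p = 0, E_q = -25, F_p = -25/2, F_q = 795/8, G_p = 205/2, G_q = -3157/8
EG - F^2 = 1797/16;  g^inv = (16/1797) * [[1697/16, 205/8], [205/8, 29/4]]
first-kind symbols [ij,l] = (1/2)(d_i g_jl + d_j g_il - d_l g_ij): [pp,p] = E_p/2 = 0, [pp,q] = F_p - E_q/2 = 0, [pq,p] = E_q/2 = -25/2, [pq,q] = G_p/2 = 205/4, [qq,p] = F_q - G_p/2 = 385/8, [qq,q] = G_q/2 = -3157/16
Gamma^p_ij = (G*[ij,p] - F*[ij,q])/(EG - F^2), Gamma^q_ij = (E*[ij,q] - F*[ij,p])/(EG - F^2)
Gamma_ppp = 0, Gamma_ppq = -200/1797, Gamma_pqq = 770/1797, Gamma_qpp = 0, Gamma_qpq = 820/1797, Gamma_qqq = -3157/1797
X = (3/4, 1), Y = (-175/96, 9/16) at the point

Answer: (nabla_X Y)^p = 97135/86256, (nabla_X Y)^q = -21673/43128


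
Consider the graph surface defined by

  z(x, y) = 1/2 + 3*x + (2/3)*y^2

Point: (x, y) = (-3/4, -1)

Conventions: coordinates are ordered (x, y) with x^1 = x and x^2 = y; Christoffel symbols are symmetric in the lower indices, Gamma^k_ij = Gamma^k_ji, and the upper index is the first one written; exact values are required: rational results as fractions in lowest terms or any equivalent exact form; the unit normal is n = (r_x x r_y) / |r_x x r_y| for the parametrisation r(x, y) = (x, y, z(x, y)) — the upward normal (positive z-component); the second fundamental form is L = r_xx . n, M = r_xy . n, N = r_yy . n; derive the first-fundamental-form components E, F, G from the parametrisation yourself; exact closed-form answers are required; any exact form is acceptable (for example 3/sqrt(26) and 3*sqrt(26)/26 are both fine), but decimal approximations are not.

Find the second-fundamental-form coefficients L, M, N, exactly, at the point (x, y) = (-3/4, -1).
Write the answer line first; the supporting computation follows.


Answer: L = 0, M = 0, N = 2*sqrt(106)/53

z_x = 3, z_y = -4/3, z_xx = 0, z_xy = 0, z_yy = 4/3
E = 10, F = -4, G = 25/9; answer radicand W^2 = 106/9
unnormalised second-form numerators: l = 0, m = 0, n = 4/3; L = l/sqrt(106/9), and similarly M = m/sqrt(W^2), N = n/sqrt(W^2)


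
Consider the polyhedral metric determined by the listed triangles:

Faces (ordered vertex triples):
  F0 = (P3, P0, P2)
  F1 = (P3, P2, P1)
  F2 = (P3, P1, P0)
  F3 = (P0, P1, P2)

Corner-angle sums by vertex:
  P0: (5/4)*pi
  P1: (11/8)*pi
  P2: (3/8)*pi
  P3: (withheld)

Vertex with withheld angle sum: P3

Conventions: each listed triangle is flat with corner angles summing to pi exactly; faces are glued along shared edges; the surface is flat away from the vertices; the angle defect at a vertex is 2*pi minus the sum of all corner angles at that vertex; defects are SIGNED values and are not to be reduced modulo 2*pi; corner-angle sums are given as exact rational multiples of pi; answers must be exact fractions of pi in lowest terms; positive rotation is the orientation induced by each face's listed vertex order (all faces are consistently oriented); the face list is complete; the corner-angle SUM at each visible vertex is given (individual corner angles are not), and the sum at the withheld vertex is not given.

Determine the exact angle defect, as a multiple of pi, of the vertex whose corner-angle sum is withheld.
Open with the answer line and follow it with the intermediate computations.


Answer: defect(P3) = pi

V = 4, E = 6, F = 4; chi = V - E + F = 2
Gauss-Bonnet: total defect = 2*pi*chi = 4*pi; visible defects sum to 3*pi


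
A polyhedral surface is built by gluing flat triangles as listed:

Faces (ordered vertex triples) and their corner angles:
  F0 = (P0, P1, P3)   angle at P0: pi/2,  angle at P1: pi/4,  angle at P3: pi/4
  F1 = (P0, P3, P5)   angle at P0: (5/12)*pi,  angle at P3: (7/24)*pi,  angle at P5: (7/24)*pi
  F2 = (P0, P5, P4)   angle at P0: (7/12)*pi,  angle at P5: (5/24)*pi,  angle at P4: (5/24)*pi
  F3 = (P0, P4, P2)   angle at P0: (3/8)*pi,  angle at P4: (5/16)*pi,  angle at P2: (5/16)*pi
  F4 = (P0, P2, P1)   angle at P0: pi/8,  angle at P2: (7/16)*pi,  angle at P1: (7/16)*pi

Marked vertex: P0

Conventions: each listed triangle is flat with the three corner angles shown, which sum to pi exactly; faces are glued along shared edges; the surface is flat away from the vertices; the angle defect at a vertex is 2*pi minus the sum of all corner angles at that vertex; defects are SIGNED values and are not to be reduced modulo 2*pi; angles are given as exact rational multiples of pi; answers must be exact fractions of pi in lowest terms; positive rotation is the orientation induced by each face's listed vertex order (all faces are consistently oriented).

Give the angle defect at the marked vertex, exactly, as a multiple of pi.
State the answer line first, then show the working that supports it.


Answer: defect(P0) = 0

Sum of corner angles at P0: 2*pi
defect = 2*pi - 2*pi


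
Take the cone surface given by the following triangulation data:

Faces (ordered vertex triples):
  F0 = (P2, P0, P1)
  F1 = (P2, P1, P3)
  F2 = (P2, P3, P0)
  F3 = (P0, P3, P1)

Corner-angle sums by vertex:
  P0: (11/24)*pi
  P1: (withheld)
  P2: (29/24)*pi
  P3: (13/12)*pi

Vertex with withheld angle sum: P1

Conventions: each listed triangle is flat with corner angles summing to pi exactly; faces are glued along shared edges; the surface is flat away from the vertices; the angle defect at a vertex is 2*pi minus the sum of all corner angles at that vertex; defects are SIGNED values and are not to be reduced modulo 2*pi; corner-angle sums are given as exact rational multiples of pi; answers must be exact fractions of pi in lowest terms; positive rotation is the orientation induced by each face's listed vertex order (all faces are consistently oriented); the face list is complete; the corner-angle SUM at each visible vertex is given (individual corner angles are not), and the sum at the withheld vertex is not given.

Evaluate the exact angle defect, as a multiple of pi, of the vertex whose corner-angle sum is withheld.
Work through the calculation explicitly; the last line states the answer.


V = 4, E = 6, F = 4; chi = V - E + F = 2
Gauss-Bonnet: total defect = 2*pi*chi = 4*pi; visible defects sum to (13/4)*pi

Answer: defect(P1) = (3/4)*pi


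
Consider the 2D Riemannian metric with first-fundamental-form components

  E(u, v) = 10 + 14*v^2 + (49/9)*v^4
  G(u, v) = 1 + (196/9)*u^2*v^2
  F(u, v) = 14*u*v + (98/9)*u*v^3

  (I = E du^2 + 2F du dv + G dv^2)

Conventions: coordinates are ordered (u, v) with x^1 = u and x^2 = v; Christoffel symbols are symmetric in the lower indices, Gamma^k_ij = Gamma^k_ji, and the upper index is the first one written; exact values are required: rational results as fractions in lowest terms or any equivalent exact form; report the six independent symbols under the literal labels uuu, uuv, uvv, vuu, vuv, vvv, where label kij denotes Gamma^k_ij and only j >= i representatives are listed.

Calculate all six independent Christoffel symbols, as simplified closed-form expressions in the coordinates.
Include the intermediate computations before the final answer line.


E = 10 + 14*v^2 + (49/9)*v^4; F = 14*u*v + (98/9)*u*v^3; G = 1 + (196/9)*u^2*v^2
Gamma^k_ij = (1/2) g^{kl} (d_i g_jl + d_j g_il - d_l g_ij), with g^inv = (1/(EG-F^2)) [[G, -F], [-F, E]]
first partials: E_u = 0, E_v = 28*v + (196/9)*v^3, F_u = 14*v + (98/9)*v^3, F_v = 14*u + (98/3)*u*v^2, G_u = (392/9)*u*v^2, G_v = (392/9)*u^2*v
D = EG - F^2 = 10 + 14*v^2 + (49/9)*v^4 + (196/9)*u^2*v^2
expanded: Gamma^u_uu = (G E_u - 2F F_u + F E_v)/(2D), Gamma^u_uv = (G E_v - F G_u)/(2D), Gamma^u_vv = (2G F_v - G G_u - F G_v)/(2D), Gamma^v_uu = (2E F_u - E E_v - F E_u)/(2D), Gamma^v_uv = (E G_u - F E_v)/(2D), Gamma^v_vv = (E G_v - 2F F_v + F G_u)/(2D); substitute and cancel common factors

Answer: Gamma_uuu = 0, Gamma_uuv = (98*v^3 + 126*v)/(196*u^2*v^2 + 49*v^4 + 126*v^2 + 90), Gamma_uvv = (98*u*v^2 + 126*u)/(196*u^2*v^2 + 49*v^4 + 126*v^2 + 90), Gamma_vuu = 0, Gamma_vuv = 196*u*v^2/(196*u^2*v^2 + 49*v^4 + 126*v^2 + 90), Gamma_vvv = 196*u^2*v/(196*u^2*v^2 + 49*v^4 + 126*v^2 + 90)


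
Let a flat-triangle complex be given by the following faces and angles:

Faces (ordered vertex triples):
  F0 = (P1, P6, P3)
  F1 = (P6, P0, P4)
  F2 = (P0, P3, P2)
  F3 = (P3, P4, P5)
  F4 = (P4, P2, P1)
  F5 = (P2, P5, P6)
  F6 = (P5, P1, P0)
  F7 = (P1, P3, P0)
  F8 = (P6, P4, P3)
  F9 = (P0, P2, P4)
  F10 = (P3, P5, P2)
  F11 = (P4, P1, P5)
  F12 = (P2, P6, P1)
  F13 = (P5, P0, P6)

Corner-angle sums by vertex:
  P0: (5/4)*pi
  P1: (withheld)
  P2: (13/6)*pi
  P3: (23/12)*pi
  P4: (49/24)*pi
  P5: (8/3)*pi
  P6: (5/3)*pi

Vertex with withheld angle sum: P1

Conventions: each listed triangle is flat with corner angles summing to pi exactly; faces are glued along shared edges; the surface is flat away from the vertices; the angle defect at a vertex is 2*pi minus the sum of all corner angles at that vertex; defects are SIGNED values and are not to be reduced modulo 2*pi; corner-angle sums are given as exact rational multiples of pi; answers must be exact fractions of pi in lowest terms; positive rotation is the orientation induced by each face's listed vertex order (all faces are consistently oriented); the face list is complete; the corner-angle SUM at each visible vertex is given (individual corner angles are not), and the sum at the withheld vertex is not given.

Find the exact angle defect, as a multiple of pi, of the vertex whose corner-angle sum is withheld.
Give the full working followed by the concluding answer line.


V = 7, E = 21, F = 14; chi = V - E + F = 0
Gauss-Bonnet: total defect = 2*pi*chi = 0; visible defects sum to (7/24)*pi

Answer: defect(P1) = (-7/24)*pi
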